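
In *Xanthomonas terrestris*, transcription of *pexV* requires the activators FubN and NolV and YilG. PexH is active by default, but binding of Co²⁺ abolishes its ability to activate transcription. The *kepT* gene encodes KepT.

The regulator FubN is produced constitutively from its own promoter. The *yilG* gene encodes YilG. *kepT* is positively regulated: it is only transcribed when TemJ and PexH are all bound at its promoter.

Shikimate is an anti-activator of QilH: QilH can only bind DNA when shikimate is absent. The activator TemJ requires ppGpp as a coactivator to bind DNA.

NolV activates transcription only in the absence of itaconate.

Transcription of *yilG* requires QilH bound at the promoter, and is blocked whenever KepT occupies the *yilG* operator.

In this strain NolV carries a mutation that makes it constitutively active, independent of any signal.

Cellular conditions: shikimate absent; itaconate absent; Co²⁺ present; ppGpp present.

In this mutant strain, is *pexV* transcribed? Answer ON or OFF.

ON

FubN is produced constitutively and is active.
NolV is constitutively active in this strain.
ppGpp is present, so TemJ is active.
Co²⁺ is present, so PexH is inactive.
Required activator PexH is absent, so *kepT* is not transcribed.
So KepT is not produced.
Shikimate is absent, so QilH is active.
No repressor is bound and QilH is active, so *yilG* is transcribed.
So YilG is produced and active.
No repressor is bound and FubN and NolV and YilG are active, so *pexV* is transcribed.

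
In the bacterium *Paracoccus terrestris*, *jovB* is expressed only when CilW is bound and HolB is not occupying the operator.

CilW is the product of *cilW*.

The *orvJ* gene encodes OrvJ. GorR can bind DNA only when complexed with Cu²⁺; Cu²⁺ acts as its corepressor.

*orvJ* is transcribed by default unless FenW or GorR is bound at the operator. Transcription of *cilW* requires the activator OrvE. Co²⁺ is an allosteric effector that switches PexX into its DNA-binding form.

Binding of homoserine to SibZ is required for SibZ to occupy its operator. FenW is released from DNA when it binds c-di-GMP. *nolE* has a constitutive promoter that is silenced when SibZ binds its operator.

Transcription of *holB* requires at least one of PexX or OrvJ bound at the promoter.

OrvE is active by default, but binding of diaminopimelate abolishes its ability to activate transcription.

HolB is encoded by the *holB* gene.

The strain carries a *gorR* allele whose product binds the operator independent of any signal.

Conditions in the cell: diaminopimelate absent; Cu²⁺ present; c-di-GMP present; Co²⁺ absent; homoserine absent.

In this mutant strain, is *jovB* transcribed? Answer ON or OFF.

ON

Co²⁺ is absent, so PexX is inactive.
c-di-GMP is present, so FenW is inactive.
GorR is constitutively active in this strain.
With repressor GorR bound, *orvJ* is not transcribed.
So OrvJ is not produced.
No activator is available at the *holB* promoter, so *holB* is not transcribed.
So HolB is not produced.
Diaminopimelate is absent, so OrvE is active.
No repressor is bound and OrvE is active, so *cilW* is transcribed.
So CilW is produced and active.
No repressor is bound and CilW is active, so *jovB* is transcribed.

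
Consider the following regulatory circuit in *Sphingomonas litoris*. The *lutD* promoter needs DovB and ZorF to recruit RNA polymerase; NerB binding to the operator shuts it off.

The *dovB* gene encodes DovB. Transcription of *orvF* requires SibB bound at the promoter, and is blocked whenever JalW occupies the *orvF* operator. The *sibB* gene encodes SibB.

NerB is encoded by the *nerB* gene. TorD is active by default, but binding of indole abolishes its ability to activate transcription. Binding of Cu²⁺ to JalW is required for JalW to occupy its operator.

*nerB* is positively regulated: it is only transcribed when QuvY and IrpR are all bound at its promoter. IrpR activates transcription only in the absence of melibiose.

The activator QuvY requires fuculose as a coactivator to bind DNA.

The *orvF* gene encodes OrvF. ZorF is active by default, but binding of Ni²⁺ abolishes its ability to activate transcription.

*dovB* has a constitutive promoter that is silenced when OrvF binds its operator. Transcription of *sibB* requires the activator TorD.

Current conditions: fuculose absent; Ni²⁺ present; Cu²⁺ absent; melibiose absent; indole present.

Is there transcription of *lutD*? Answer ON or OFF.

Fuculose is absent, so QuvY is inactive.
Melibiose is absent, so IrpR is active.
Required activator QuvY is absent, so *nerB* is not transcribed.
So NerB is not produced.
Indole is present, so TorD is inactive.
Required activator TorD is absent, so *sibB* is not transcribed.
So SibB is not produced.
Cu²⁺ is absent, so JalW is inactive.
Required activator SibB is absent, so *orvF* is not transcribed.
So OrvF is not produced.
With no repressor bound, *dovB* is transcribed.
So DovB is produced and active.
Ni²⁺ is present, so ZorF is inactive.
Required activator ZorF is absent, so *lutD* is not transcribed.

OFF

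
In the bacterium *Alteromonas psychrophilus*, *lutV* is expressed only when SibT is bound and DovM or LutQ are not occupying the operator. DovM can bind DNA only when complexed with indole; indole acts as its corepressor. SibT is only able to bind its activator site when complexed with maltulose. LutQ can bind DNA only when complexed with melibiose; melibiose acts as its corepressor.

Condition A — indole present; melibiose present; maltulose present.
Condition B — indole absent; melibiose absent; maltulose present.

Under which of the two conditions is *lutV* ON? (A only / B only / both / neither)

Condition A:
Indole is present, so DovM is active.
Melibiose is present, so LutQ is active.
Maltulose is present, so SibT is active.
With repressor DovM bound, *lutV* is not transcribed.
→ *lutV* is OFF in A.
Condition B:
Indole is absent, so DovM is inactive.
Melibiose is absent, so LutQ is inactive.
Maltulose is present, so SibT is active.
No repressor is bound and SibT is active, so *lutV* is transcribed.
→ *lutV* is ON in B.

B only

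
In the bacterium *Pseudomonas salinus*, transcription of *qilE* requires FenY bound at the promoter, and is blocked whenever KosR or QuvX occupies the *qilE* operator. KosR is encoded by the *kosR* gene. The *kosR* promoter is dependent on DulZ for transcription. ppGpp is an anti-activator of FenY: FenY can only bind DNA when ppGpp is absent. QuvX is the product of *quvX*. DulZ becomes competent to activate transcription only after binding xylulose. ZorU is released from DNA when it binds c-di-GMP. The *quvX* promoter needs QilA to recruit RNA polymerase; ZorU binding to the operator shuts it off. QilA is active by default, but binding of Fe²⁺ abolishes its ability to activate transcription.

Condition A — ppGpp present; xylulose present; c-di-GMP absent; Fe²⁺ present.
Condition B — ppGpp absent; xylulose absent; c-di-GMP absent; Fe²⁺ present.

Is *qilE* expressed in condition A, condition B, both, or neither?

Condition A:
ppGpp is present, so FenY is inactive.
Xylulose is present, so DulZ is active.
No repressor is bound and DulZ is active, so *kosR* is transcribed.
So KosR is produced and active.
c-di-GMP is absent, so ZorU is active.
Fe²⁺ is present, so QilA is inactive.
With repressor ZorU bound, *quvX* is not transcribed.
So QuvX is not produced.
With repressor KosR bound, *qilE* is not transcribed.
→ *qilE* is OFF in A.
Condition B:
ppGpp is absent, so FenY is active.
Xylulose is absent, so DulZ is inactive.
Required activator DulZ is absent, so *kosR* is not transcribed.
So KosR is not produced.
c-di-GMP is absent, so ZorU is active.
Fe²⁺ is present, so QilA is inactive.
With repressor ZorU bound, *quvX* is not transcribed.
So QuvX is not produced.
No repressor is bound and FenY is active, so *qilE* is transcribed.
→ *qilE* is ON in B.

B only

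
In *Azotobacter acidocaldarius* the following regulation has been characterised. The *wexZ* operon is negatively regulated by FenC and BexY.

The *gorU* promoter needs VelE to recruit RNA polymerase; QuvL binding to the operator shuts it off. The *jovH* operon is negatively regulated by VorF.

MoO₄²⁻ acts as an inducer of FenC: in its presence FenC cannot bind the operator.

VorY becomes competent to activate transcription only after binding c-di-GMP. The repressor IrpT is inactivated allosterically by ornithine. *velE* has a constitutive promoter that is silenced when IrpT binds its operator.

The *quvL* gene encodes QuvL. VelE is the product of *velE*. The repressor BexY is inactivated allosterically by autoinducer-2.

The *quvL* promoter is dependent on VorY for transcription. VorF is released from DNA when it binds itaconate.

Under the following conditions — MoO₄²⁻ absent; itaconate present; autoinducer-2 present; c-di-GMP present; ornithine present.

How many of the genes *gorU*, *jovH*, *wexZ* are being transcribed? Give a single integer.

Ornithine is present, so IrpT is inactive.
With no repressor bound, *velE* is transcribed.
So VelE is produced and active.
c-di-GMP is present, so VorY is active.
No repressor is bound and VorY is active, so *quvL* is transcribed.
So QuvL is produced and active.
With repressor QuvL bound, *gorU* is not transcribed.
→ *gorU* is OFF.
Itaconate is present, so VorF is inactive.
With no repressor bound, *jovH* is transcribed.
→ *jovH* is ON.
MoO₄²⁻ is absent, so FenC is active.
Autoinducer-2 is present, so BexY is inactive.
With repressor FenC bound, *wexZ* is not transcribed.
→ *wexZ* is OFF.
1 of the 3 genes is transcribed.

1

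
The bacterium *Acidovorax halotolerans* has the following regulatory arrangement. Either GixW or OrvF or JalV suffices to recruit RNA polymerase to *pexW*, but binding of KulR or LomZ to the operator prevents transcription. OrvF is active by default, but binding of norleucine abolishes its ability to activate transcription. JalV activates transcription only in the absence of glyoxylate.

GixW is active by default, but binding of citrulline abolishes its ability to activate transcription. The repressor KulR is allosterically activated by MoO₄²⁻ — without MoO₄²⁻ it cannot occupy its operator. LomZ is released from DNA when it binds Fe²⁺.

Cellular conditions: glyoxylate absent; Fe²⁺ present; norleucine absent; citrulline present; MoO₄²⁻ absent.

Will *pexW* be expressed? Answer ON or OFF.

ON

Citrulline is present, so GixW is inactive.
Norleucine is absent, so OrvF is active.
MoO₄²⁻ is absent, so KulR is inactive.
Glyoxylate is absent, so JalV is active.
Fe²⁺ is present, so LomZ is inactive.
Activator OrvF is present, so *pexW* is transcribed.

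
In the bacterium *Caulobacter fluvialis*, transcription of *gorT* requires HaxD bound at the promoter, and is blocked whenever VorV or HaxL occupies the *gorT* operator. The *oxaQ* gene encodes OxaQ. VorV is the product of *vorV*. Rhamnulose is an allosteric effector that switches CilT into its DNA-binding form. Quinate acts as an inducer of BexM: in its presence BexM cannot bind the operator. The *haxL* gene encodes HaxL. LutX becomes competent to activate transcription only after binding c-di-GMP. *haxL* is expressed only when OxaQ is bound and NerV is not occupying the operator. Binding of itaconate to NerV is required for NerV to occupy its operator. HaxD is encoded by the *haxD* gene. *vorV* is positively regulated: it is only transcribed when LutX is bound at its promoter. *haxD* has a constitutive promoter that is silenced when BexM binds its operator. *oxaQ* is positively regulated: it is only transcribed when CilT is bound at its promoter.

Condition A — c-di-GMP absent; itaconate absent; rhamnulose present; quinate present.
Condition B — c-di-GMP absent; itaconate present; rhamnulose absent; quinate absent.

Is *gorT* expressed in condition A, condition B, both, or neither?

neither

Condition A:
c-di-GMP is absent, so LutX is inactive.
Required activator LutX is absent, so *vorV* is not transcribed.
So VorV is not produced.
Itaconate is absent, so NerV is inactive.
Rhamnulose is present, so CilT is active.
No repressor is bound and CilT is active, so *oxaQ* is transcribed.
So OxaQ is produced and active.
No repressor is bound and OxaQ is active, so *haxL* is transcribed.
So HaxL is produced and active.
Quinate is present, so BexM is inactive.
With no repressor bound, *haxD* is transcribed.
So HaxD is produced and active.
With repressor HaxL bound, *gorT* is not transcribed.
→ *gorT* is OFF in A.
Condition B:
c-di-GMP is absent, so LutX is inactive.
Required activator LutX is absent, so *vorV* is not transcribed.
So VorV is not produced.
Itaconate is present, so NerV is active.
Rhamnulose is absent, so CilT is inactive.
Required activator CilT is absent, so *oxaQ* is not transcribed.
So OxaQ is not produced.
With repressor NerV bound, *haxL* is not transcribed.
So HaxL is not produced.
Quinate is absent, so BexM is active.
With repressor BexM bound, *haxD* is not transcribed.
So HaxD is not produced.
Required activator HaxD is absent, so *gorT* is not transcribed.
→ *gorT* is OFF in B.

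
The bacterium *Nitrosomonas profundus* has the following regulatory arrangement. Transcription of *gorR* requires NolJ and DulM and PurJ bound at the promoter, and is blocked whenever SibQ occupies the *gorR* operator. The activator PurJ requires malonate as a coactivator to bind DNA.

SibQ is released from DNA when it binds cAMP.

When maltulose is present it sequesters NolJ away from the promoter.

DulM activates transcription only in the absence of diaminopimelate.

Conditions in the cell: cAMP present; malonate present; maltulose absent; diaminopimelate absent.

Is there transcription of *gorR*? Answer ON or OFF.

Maltulose is absent, so NolJ is active.
Diaminopimelate is absent, so DulM is active.
Malonate is present, so PurJ is active.
cAMP is present, so SibQ is inactive.
No repressor is bound and NolJ and DulM and PurJ are active, so *gorR* is transcribed.

ON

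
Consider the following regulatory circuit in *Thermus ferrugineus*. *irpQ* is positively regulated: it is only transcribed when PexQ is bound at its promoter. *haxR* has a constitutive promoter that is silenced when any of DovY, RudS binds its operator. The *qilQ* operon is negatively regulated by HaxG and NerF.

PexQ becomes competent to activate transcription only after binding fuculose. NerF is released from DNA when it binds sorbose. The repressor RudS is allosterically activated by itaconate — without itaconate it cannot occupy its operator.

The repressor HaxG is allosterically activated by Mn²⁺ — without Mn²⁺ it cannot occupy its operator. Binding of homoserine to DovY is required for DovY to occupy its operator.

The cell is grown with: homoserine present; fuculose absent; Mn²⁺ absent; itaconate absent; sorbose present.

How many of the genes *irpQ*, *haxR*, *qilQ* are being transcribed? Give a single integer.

Fuculose is absent, so PexQ is inactive.
Required activator PexQ is absent, so *irpQ* is not transcribed.
→ *irpQ* is OFF.
Homoserine is present, so DovY is active.
Itaconate is absent, so RudS is inactive.
With repressor DovY bound, *haxR* is not transcribed.
→ *haxR* is OFF.
Mn²⁺ is absent, so HaxG is inactive.
Sorbose is present, so NerF is inactive.
With no repressor bound, *qilQ* is transcribed.
→ *qilQ* is ON.
1 of the 3 genes is transcribed.

1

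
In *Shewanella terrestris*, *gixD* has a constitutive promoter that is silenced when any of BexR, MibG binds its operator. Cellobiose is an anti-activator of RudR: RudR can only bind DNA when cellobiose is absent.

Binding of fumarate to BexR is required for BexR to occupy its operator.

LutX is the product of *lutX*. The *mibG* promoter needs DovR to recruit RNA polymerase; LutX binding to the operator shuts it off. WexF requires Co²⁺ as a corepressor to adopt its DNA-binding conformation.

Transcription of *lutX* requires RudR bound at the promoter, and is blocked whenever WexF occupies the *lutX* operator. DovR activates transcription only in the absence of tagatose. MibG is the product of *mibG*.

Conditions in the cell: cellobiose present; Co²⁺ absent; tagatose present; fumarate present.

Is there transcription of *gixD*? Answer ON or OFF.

OFF

Fumarate is present, so BexR is active.
Cellobiose is present, so RudR is inactive.
Co²⁺ is absent, so WexF is inactive.
Required activator RudR is absent, so *lutX* is not transcribed.
So LutX is not produced.
Tagatose is present, so DovR is inactive.
Required activator DovR is absent, so *mibG* is not transcribed.
So MibG is not produced.
With repressor BexR bound, *gixD* is not transcribed.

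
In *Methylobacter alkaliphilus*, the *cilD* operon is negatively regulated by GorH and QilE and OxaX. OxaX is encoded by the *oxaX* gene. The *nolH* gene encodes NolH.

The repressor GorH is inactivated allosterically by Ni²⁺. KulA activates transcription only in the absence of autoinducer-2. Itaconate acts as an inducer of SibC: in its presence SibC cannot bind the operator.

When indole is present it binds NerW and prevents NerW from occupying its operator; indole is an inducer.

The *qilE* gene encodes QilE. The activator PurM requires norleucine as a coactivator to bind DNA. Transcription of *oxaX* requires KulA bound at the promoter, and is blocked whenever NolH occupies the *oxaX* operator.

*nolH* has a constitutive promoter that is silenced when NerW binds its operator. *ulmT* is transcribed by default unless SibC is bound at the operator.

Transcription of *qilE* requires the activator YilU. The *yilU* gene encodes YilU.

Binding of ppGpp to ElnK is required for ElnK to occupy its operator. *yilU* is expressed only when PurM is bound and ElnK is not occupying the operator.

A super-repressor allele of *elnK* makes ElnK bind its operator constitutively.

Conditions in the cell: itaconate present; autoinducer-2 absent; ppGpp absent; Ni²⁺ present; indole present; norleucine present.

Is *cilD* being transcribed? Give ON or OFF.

ON

Ni²⁺ is present, so GorH is inactive.
Norleucine is present, so PurM is active.
ElnK is constitutively active in this strain.
With repressor ElnK bound, *yilU* is not transcribed.
So YilU is not produced.
Required activator YilU is absent, so *qilE* is not transcribed.
So QilE is not produced.
Indole is present, so NerW is inactive.
With no repressor bound, *nolH* is transcribed.
So NolH is produced and active.
Autoinducer-2 is absent, so KulA is active.
With repressor NolH bound, *oxaX* is not transcribed.
So OxaX is not produced.
With no repressor bound, *cilD* is transcribed.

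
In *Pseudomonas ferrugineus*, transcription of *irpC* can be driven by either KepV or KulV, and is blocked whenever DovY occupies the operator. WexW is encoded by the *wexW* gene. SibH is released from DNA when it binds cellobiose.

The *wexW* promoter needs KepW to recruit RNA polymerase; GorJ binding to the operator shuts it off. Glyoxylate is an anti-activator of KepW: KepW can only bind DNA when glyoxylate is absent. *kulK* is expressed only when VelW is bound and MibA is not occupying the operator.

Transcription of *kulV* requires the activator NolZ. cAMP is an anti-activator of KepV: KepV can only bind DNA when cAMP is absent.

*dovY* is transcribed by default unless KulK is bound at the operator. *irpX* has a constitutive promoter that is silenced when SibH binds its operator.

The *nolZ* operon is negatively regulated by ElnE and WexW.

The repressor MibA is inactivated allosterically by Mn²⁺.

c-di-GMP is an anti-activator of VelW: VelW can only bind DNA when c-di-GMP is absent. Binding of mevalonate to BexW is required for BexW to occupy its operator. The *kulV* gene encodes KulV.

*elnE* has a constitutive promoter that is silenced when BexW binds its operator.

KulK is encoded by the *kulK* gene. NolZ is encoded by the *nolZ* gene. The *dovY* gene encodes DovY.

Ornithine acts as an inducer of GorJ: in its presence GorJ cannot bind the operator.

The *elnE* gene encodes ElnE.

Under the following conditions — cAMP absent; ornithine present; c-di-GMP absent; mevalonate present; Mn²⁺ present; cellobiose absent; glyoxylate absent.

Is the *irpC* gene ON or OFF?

ON

cAMP is absent, so KepV is active.
Mevalonate is present, so BexW is active.
With repressor BexW bound, *elnE* is not transcribed.
So ElnE is not produced.
Ornithine is present, so GorJ is inactive.
Glyoxylate is absent, so KepW is active.
No repressor is bound and KepW is active, so *wexW* is transcribed.
So WexW is produced and active.
With repressor WexW bound, *nolZ* is not transcribed.
So NolZ is not produced.
Required activator NolZ is absent, so *kulV* is not transcribed.
So KulV is not produced.
c-di-GMP is absent, so VelW is active.
Mn²⁺ is present, so MibA is inactive.
No repressor is bound and VelW is active, so *kulK* is transcribed.
So KulK is produced and active.
With repressor KulK bound, *dovY* is not transcribed.
So DovY is not produced.
Activator KepV is present, so *irpC* is transcribed.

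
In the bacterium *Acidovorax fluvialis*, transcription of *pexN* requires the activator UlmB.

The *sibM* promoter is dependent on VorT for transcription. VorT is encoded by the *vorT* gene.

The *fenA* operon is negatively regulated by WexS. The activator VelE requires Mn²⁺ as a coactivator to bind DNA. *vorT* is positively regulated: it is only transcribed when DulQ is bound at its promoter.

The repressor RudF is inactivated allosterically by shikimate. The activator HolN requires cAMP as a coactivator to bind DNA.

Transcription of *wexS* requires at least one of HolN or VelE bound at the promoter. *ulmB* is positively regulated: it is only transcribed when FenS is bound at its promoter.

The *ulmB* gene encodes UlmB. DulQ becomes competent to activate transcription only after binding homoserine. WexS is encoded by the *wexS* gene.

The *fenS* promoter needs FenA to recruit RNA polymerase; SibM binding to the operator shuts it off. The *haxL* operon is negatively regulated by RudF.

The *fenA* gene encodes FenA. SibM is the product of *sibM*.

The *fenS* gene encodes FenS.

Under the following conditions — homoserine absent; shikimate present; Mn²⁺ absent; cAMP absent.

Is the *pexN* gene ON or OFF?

ON

Homoserine is absent, so DulQ is inactive.
Required activator DulQ is absent, so *vorT* is not transcribed.
So VorT is not produced.
Required activator VorT is absent, so *sibM* is not transcribed.
So SibM is not produced.
cAMP is absent, so HolN is inactive.
Mn²⁺ is absent, so VelE is inactive.
No activator is available at the *wexS* promoter, so *wexS* is not transcribed.
So WexS is not produced.
With no repressor bound, *fenA* is transcribed.
So FenA is produced and active.
No repressor is bound and FenA is active, so *fenS* is transcribed.
So FenS is produced and active.
No repressor is bound and FenS is active, so *ulmB* is transcribed.
So UlmB is produced and active.
No repressor is bound and UlmB is active, so *pexN* is transcribed.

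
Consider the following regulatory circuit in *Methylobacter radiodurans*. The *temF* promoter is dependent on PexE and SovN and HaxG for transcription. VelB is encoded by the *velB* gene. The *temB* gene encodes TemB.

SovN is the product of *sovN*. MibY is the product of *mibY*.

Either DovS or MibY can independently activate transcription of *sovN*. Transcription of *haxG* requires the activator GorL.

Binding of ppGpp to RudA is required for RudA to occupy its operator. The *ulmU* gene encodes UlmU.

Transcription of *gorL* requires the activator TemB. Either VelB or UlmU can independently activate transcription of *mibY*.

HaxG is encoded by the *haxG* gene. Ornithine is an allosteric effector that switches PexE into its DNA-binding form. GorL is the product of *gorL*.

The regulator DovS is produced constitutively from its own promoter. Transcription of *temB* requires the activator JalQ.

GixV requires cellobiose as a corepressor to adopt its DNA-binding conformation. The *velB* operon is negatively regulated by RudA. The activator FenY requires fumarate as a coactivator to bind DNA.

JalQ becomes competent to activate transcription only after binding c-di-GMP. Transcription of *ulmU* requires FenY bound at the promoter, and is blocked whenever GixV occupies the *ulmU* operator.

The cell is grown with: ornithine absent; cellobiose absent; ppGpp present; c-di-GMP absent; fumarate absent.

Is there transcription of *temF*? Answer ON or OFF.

OFF

Ornithine is absent, so PexE is inactive.
DovS is produced constitutively and is active.
ppGpp is present, so RudA is active.
With repressor RudA bound, *velB* is not transcribed.
So VelB is not produced.
Fumarate is absent, so FenY is inactive.
Cellobiose is absent, so GixV is inactive.
Required activator FenY is absent, so *ulmU* is not transcribed.
So UlmU is not produced.
No activator is available at the *mibY* promoter, so *mibY* is not transcribed.
So MibY is not produced.
Activator DovS is present, so *sovN* is transcribed.
So SovN is produced and active.
c-di-GMP is absent, so JalQ is inactive.
Required activator JalQ is absent, so *temB* is not transcribed.
So TemB is not produced.
Required activator TemB is absent, so *gorL* is not transcribed.
So GorL is not produced.
Required activator GorL is absent, so *haxG* is not transcribed.
So HaxG is not produced.
Required activator PexE is absent, so *temF* is not transcribed.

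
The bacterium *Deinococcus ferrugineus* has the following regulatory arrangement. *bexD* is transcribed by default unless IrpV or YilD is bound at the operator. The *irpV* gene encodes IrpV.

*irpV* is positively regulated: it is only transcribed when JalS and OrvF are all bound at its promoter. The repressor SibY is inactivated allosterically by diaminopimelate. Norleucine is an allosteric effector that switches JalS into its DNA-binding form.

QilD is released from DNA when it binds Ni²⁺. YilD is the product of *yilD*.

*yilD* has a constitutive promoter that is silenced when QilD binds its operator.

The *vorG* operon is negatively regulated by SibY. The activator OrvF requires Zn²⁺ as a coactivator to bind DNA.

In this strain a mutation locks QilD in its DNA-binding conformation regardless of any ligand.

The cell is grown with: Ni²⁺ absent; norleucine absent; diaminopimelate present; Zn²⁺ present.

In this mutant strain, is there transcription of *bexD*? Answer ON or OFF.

Norleucine is absent, so JalS is inactive.
Zn²⁺ is present, so OrvF is active.
Required activator JalS is absent, so *irpV* is not transcribed.
So IrpV is not produced.
QilD is constitutively active in this strain.
With repressor QilD bound, *yilD* is not transcribed.
So YilD is not produced.
With no repressor bound, *bexD* is transcribed.

ON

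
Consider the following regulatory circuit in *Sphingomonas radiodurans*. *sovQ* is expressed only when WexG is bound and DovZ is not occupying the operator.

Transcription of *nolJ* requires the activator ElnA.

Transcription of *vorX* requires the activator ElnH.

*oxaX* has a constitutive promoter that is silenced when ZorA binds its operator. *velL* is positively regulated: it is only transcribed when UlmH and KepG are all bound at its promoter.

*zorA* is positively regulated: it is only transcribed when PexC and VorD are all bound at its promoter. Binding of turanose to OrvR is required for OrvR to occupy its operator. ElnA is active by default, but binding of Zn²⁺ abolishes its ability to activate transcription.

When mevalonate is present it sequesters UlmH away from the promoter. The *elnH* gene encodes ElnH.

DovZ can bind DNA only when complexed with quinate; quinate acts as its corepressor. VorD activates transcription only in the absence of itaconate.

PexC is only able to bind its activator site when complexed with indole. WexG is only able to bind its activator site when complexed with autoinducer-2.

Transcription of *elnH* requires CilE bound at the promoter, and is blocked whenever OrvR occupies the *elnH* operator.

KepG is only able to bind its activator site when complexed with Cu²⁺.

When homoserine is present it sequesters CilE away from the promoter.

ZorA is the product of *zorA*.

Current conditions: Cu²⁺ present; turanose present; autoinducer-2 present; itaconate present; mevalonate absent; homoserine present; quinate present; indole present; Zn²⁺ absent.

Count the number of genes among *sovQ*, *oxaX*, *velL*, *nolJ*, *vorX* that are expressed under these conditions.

3

Autoinducer-2 is present, so WexG is active.
Quinate is present, so DovZ is active.
With repressor DovZ bound, *sovQ* is not transcribed.
→ *sovQ* is OFF.
Indole is present, so PexC is active.
Itaconate is present, so VorD is inactive.
Required activator VorD is absent, so *zorA* is not transcribed.
So ZorA is not produced.
With no repressor bound, *oxaX* is transcribed.
→ *oxaX* is ON.
Mevalonate is absent, so UlmH is active.
Cu²⁺ is present, so KepG is active.
No repressor is bound and UlmH and KepG are active, so *velL* is transcribed.
→ *velL* is ON.
Zn²⁺ is absent, so ElnA is active.
No repressor is bound and ElnA is active, so *nolJ* is transcribed.
→ *nolJ* is ON.
Turanose is present, so OrvR is active.
Homoserine is present, so CilE is inactive.
With repressor OrvR bound, *elnH* is not transcribed.
So ElnH is not produced.
Required activator ElnH is absent, so *vorX* is not transcribed.
→ *vorX* is OFF.
3 of the 5 genes are transcribed.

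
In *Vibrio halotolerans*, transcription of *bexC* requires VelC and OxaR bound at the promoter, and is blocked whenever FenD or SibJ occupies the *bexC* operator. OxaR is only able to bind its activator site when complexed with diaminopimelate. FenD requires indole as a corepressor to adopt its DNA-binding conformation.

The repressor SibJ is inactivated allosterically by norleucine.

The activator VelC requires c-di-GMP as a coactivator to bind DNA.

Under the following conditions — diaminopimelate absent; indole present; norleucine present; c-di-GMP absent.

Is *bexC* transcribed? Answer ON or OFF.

OFF

Indole is present, so FenD is active.
c-di-GMP is absent, so VelC is inactive.
Norleucine is present, so SibJ is inactive.
Diaminopimelate is absent, so OxaR is inactive.
With repressor FenD bound, *bexC* is not transcribed.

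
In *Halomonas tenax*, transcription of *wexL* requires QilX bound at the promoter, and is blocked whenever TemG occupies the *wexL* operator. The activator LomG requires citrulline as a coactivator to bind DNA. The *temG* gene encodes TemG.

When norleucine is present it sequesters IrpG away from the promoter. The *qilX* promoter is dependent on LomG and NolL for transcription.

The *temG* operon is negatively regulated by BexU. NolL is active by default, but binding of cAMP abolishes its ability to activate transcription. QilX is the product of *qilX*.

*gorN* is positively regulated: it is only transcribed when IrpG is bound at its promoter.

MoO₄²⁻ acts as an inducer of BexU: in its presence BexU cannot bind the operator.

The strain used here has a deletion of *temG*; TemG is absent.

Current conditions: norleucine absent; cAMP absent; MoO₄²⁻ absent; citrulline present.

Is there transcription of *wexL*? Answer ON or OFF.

ON

Citrulline is present, so LomG is active.
cAMP is absent, so NolL is active.
No repressor is bound and LomG and NolL are active, so *qilX* is transcribed.
So QilX is produced and active.
TemG is non-functional in this strain, so it has no effect.
No repressor is bound and QilX is active, so *wexL* is transcribed.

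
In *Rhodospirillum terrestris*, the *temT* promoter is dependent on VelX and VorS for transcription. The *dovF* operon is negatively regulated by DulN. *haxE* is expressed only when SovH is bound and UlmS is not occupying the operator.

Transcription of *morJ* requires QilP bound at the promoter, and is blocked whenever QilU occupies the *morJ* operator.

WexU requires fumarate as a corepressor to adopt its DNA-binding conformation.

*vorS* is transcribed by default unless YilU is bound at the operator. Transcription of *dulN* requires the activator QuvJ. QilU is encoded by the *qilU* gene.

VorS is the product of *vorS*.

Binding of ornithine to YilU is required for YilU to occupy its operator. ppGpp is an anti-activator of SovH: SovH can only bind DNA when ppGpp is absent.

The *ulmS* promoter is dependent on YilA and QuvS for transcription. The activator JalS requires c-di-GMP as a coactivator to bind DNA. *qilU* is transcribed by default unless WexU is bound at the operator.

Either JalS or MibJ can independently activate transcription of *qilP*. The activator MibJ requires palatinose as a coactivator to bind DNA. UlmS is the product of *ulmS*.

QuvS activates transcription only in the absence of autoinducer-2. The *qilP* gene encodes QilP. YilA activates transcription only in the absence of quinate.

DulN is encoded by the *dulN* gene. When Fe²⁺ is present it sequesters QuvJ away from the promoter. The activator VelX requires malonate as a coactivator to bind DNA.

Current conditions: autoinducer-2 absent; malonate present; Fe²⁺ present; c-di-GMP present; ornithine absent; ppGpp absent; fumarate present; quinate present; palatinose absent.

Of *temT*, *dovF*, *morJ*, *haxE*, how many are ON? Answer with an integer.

Malonate is present, so VelX is active.
Ornithine is absent, so YilU is inactive.
With no repressor bound, *vorS* is transcribed.
So VorS is produced and active.
No repressor is bound and VelX and VorS are active, so *temT* is transcribed.
→ *temT* is ON.
Fe²⁺ is present, so QuvJ is inactive.
Required activator QuvJ is absent, so *dulN* is not transcribed.
So DulN is not produced.
With no repressor bound, *dovF* is transcribed.
→ *dovF* is ON.
c-di-GMP is present, so JalS is active.
Palatinose is absent, so MibJ is inactive.
Activator JalS is present, so *qilP* is transcribed.
So QilP is produced and active.
Fumarate is present, so WexU is active.
With repressor WexU bound, *qilU* is not transcribed.
So QilU is not produced.
No repressor is bound and QilP is active, so *morJ* is transcribed.
→ *morJ* is ON.
Quinate is present, so YilA is inactive.
Autoinducer-2 is absent, so QuvS is active.
Required activator YilA is absent, so *ulmS* is not transcribed.
So UlmS is not produced.
ppGpp is absent, so SovH is active.
No repressor is bound and SovH is active, so *haxE* is transcribed.
→ *haxE* is ON.
4 of the 4 genes are transcribed.

4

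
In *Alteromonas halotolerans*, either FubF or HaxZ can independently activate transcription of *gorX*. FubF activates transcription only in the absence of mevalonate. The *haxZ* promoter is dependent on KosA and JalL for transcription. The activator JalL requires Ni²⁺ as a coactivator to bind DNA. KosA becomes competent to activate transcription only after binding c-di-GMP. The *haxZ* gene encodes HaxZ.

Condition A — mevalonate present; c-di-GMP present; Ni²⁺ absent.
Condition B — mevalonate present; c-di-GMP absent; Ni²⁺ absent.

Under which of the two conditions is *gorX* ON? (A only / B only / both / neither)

neither

Condition A:
Mevalonate is present, so FubF is inactive.
c-di-GMP is present, so KosA is active.
Ni²⁺ is absent, so JalL is inactive.
Required activator JalL is absent, so *haxZ* is not transcribed.
So HaxZ is not produced.
No activator is available at the *gorX* promoter, so *gorX* is not transcribed.
→ *gorX* is OFF in A.
Condition B:
Mevalonate is present, so FubF is inactive.
c-di-GMP is absent, so KosA is inactive.
Ni²⁺ is absent, so JalL is inactive.
Required activator KosA is absent, so *haxZ* is not transcribed.
So HaxZ is not produced.
No activator is available at the *gorX* promoter, so *gorX* is not transcribed.
→ *gorX* is OFF in B.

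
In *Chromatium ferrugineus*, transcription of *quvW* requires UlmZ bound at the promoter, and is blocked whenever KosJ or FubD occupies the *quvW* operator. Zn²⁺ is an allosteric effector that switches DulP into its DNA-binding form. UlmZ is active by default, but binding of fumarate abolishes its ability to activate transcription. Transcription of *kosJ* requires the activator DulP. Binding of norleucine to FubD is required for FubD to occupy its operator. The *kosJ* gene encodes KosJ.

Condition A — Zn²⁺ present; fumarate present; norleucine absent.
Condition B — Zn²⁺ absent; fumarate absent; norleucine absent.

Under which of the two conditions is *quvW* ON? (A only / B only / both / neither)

B only

Condition A:
Zn²⁺ is present, so DulP is active.
No repressor is bound and DulP is active, so *kosJ* is transcribed.
So KosJ is produced and active.
Fumarate is present, so UlmZ is inactive.
Norleucine is absent, so FubD is inactive.
With repressor KosJ bound, *quvW* is not transcribed.
→ *quvW* is OFF in A.
Condition B:
Zn²⁺ is absent, so DulP is inactive.
Required activator DulP is absent, so *kosJ* is not transcribed.
So KosJ is not produced.
Fumarate is absent, so UlmZ is active.
Norleucine is absent, so FubD is inactive.
No repressor is bound and UlmZ is active, so *quvW* is transcribed.
→ *quvW* is ON in B.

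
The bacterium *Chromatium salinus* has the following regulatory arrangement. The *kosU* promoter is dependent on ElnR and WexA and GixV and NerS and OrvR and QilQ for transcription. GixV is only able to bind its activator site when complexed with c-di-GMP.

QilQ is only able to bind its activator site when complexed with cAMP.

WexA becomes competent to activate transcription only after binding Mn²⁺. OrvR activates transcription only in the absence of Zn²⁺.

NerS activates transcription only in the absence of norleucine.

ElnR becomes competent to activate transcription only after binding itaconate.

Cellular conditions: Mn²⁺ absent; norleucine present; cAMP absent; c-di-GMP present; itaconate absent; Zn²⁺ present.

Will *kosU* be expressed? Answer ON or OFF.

Itaconate is absent, so ElnR is inactive.
Mn²⁺ is absent, so WexA is inactive.
c-di-GMP is present, so GixV is active.
Norleucine is present, so NerS is inactive.
Zn²⁺ is present, so OrvR is inactive.
cAMP is absent, so QilQ is inactive.
Required activator ElnR is absent, so *kosU* is not transcribed.

OFF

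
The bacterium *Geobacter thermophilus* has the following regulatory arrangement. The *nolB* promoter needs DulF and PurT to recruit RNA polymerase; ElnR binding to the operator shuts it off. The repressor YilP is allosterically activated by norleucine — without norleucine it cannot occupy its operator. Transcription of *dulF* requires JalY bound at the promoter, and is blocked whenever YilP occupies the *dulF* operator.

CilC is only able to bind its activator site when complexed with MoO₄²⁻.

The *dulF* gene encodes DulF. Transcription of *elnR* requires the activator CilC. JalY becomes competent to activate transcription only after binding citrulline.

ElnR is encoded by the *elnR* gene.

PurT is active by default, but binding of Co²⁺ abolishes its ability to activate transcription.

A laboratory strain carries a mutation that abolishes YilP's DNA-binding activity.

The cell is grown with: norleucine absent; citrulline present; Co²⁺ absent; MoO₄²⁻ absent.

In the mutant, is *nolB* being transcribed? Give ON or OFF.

ON

MoO₄²⁻ is absent, so CilC is inactive.
Required activator CilC is absent, so *elnR* is not transcribed.
So ElnR is not produced.
Citrulline is present, so JalY is active.
YilP is non-functional in this strain, so it has no effect.
No repressor is bound and JalY is active, so *dulF* is transcribed.
So DulF is produced and active.
Co²⁺ is absent, so PurT is active.
No repressor is bound and DulF and PurT are active, so *nolB* is transcribed.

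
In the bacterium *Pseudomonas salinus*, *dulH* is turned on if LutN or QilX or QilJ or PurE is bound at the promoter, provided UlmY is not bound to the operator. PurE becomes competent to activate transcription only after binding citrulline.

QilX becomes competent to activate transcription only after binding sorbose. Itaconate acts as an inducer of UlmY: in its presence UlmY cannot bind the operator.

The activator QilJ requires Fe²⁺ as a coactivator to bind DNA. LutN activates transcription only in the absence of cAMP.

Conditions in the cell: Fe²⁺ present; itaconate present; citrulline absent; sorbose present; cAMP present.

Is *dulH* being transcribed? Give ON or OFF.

ON

cAMP is present, so LutN is inactive.
Itaconate is present, so UlmY is inactive.
Sorbose is present, so QilX is active.
Fe²⁺ is present, so QilJ is active.
Citrulline is absent, so PurE is inactive.
Activator QilX is present, so *dulH* is transcribed.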